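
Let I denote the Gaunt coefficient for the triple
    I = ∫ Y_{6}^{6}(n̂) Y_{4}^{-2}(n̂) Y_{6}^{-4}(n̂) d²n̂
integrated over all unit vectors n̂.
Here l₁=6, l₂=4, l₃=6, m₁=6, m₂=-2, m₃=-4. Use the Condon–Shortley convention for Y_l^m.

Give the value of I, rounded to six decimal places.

m-sum 0 ✓  L=16 even ✓  2≤6≤10 ✓
Π(2lᵢ+1) = 13×9×13 = 1521
triangle coeff Δ(6,4,6) = 1/15315300
Σ_t [0,4]: t=0:+1/829440 t=1:−1/25920 t=2:+1/9216 t=3:−1/25920 t=4:+1/829440 = 7/207360
(3j)²=28/2431 [(6 4 6; 0 0 0)], sign=+1
Σ_t [0,0]: t=0:+1/3870720 = 1/3870720
(3j)²=135/6188 [(6 4 6; 6 -2 -4)], sign=+1
⇒ 4πI² = 1215/3179
I = (+1)√(1215/3179/(4π)) = 0.17439657

0.174397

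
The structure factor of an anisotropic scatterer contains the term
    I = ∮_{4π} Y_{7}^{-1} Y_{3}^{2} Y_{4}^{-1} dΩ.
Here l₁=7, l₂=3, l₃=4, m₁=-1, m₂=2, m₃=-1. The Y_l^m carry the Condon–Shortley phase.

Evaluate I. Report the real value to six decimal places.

-0.123510

Checks pass: Σm=0; 14 even; l₃=4∈[4,10].
(2·7+1)(2·3+1)(2·4+1) = 945
Δ: 6! 8! 0! / 15! → 1/45045
sum: t=3:−1/20736 = -1/20736
3j²(7 3 4; 0 0 0) = Δ·Π!·Σ² = 35/1287  (sign -1)
sum: t=5:−1/86400 = -1/86400
3j²(7 3 4; -1 2 -1) = Δ·Π!·Σ² = 16/2145  (sign +1)
combine: 4πI² = 945·35/1287·16/2145 = 3920/20449
take √, sign -1: I = -0.12350998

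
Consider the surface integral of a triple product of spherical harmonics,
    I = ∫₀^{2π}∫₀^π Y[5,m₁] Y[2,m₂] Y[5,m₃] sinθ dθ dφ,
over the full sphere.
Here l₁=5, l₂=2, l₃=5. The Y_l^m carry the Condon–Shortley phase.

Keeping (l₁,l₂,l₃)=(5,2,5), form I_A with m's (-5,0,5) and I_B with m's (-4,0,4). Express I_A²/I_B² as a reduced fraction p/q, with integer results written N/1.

25/4

Same 5,2,5: normalisation and zero-m 3j drop out of the ratio.
A: Δ: 2! 8! 2! / 13! → 1/38610; sum: t=2:+1/161280 = 1/161280; 3j²(5 2 5; -5 0 5) = Δ·Π!·Σ² = 15/286  (sign +1)
B: Δ: 2! 8! 2! / 13! → 1/38610; sum: t=1:−1/40320 t=2:+1/20160 = 1/40320; 3j²(5 2 5; -4 0 4) = Δ·Π!·Σ² = 6/715  (sign -1)
I_A²/I_B² = (15/286)/(6/715) = 25/4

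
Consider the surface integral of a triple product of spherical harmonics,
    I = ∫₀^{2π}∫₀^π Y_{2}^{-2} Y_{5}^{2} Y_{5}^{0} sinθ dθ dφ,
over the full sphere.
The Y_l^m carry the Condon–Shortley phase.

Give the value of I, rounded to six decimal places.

Checks pass: Σm=0; 12 even; l₃=5∈[3,7].
(2·2+1)(2·5+1)(2·5+1) = 605
Δ: 2! 2! 8! / 13! → 1/38610
sum: t=0:+1/2880 t=1:−1/576 t=2:+1/2880 = -1/960
3j²(2 5 5; 0 0 0) = Δ·Π!·Σ² = 10/429  (sign +1)
sum: t=2:+1/2880 = 1/2880
3j²(2 5 5; -2 2 0) = Δ·Π!·Σ² = 14/429  (sign -1)
combine: 4πI² = 605·10/429·14/429 = 700/1521
take √, sign -1: I = -0.19137248

-0.191372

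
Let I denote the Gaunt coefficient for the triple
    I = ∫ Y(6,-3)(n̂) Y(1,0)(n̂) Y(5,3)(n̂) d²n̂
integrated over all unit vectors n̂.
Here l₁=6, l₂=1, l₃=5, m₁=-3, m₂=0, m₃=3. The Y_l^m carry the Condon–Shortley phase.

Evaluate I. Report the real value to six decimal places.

Checks pass: Σm=0; 12 even; l₃=5∈[5,7].
(2·6+1)(2·1+1)(2·5+1) = 429
Δ: 2! 10! 0! / 13! → 1/858
sum: t=1:−1/14400 = -1/14400
3j²(6 1 5; 0 0 0) = Δ·Π!·Σ² = 6/143  (sign +1)
sum: t=1:−1/80640 = -1/80640
3j²(6 1 5; -3 0 3) = Δ·Π!·Σ² = 9/286  (sign -1)
combine: 4πI² = 429·6/143·9/286 = 81/143
take √, sign -1: I = -0.21230956

-0.212310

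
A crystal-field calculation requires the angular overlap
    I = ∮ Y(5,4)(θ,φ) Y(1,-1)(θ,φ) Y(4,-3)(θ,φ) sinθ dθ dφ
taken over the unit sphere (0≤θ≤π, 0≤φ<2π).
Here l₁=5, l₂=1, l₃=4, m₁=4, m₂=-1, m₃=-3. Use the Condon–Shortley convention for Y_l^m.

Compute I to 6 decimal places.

0.294638

m-sum 0 ✓  L=10 even ✓  4≤4≤6 ✓
Π(2lᵢ+1) = 11×3×9 = 297
triangle coeff Δ(5,1,4) = 1/495
Σ_t [1,1]: t=1:−1/576 = -1/576
(3j)²=5/99 [(5 1 4; 0 0 0)], sign=-1
Σ_t [0,0]: t=0:+1/10080 = 1/10080
(3j)²=4/55 [(5 1 4; 4 -1 -3)], sign=-1
⇒ 4πI² = 12/11
I = (+1)√(12/11/(4π)) = 0.29463840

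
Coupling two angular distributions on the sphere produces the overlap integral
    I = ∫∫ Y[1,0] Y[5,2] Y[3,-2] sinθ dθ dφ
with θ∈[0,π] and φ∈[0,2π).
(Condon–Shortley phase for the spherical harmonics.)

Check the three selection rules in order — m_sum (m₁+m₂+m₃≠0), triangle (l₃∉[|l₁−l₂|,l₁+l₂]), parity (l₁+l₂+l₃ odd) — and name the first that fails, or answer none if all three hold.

triangle

m₁+m₂+m₃ = 0 + 2 − 2 = 0  ✓
triangle: |1−5|=4 ≤ l₃=3 ≤ 1+5=6  ✗
parity: l₁+l₂+l₃ = 9 is odd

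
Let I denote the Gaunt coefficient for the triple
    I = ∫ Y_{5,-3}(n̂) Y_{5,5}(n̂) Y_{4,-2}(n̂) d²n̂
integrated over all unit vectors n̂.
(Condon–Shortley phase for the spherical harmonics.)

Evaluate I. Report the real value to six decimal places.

-0.184127

Checks pass: Σm=0; 14 even; l₃=4∈[0,10].
(2·5+1)(2·5+1)(2·4+1) = 1089
Δ: 6! 4! 4! / 15! → 1/3153150
sum: t=1:−1/69120 t=2:+1/1728 t=3:−1/576 t=4:+1/1728 t=5:−1/69120 = -7/11520
3j²(5 5 4; 0 0 0) = Δ·Π!·Σ² = 2/143  (sign -1)
sum: t=6:+1/69120 = 1/69120
3j²(5 5 4; -3 5 -2) = Δ·Π!·Σ² = 4/143  (sign +1)
combine: 4πI² = 1089·2/143·4/143 = 72/169
take √, sign -1: I = -0.18412721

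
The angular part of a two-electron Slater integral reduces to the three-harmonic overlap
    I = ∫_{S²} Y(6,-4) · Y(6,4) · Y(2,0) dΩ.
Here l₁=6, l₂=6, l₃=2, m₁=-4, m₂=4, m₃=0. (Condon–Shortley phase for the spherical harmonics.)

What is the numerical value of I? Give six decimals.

-0.022938

Rules hold: Σm=0, L=14 even, 0≤2≤12.
N = 13·13·5 = 845
Δ = 10!·2!·2!/15! = 1/90090
Racah Σ t=4..6: t=4:+1/69120 t=5:−1/14400 t=6:+1/69120 = -7/172800
⇒ 3j(6 6 2; 0 0 0)² = 14/715, sgn -1
Racah Σ t=8..10: t=8:+1/322560 t=9:−1/362880 t=10:+1/14515200 = 1/2419200
⇒ 3j(6 6 2; -4 4 0)² = 2/5005, sgn +1
4πI² = N·(3j₀)²·(3jₘ)² = 4/605
I = -1·√(0.00661157/4π) = -0.02293757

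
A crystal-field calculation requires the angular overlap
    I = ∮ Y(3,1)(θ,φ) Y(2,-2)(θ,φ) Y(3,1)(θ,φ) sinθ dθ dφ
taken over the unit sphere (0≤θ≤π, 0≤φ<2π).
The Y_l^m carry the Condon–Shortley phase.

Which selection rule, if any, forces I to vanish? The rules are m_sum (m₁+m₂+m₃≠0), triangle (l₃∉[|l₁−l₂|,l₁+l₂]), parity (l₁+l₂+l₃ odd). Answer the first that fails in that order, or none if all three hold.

none

azimuthal sum: 1 − 2 + 1 = 0  ✓
1 ≤ 3 ≤ 5 (triangle on l)  ✓
L = 3 + 2 + 3 = 8 (even)  ✓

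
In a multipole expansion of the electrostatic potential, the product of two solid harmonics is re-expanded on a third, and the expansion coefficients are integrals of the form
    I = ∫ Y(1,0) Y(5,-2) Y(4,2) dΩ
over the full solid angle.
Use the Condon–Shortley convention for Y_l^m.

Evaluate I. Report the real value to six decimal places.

Checks pass: Σm=0; 10 even; l₃=4∈[4,6].
(2·1+1)(2·5+1)(2·4+1) = 297
Δ: 2! 0! 8! / 11! → 1/495
sum: t=1:−1/576 = -1/576
3j²(1 5 4; 0 0 0) = Δ·Π!·Σ² = 5/99  (sign -1)
sum: t=1:−1/1440 = -1/1440
3j²(1 5 4; 0 -2 2) = Δ·Π!·Σ² = 7/165  (sign -1)
combine: 4πI² = 297·5/99·7/165 = 7/11
take √, sign +1: I = 0.22503380

0.225034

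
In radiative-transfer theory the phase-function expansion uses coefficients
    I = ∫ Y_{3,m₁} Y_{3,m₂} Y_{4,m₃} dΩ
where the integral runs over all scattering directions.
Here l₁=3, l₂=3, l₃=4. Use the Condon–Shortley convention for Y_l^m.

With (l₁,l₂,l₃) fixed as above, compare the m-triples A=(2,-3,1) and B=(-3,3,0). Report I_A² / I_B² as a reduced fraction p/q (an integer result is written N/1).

10/3

Same 3,3,4: normalisation and zero-m 3j drop out of the ratio.
A: Δ: 2! 4! 4! / 11! → 1/34650; sum: t=0:+1/288 = 1/288; 3j²(3 3 4; 2 -3 1) = Δ·Π!·Σ² = 5/231  (sign -1)
B: Δ: 2! 4! 4! / 11! → 1/34650; sum: t=2:+1/1152 = 1/1152; 3j²(3 3 4; -3 3 0) = Δ·Π!·Σ² = 1/154  (sign +1)
I_A²/I_B² = (5/231)/(1/154) = 10/3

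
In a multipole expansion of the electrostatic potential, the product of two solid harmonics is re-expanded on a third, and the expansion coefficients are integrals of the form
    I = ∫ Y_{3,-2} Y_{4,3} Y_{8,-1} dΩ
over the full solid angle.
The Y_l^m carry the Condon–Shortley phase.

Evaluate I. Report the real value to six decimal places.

l₃=8 ∉ [1,7] — triangle fails ⇒ I = 0

0.000000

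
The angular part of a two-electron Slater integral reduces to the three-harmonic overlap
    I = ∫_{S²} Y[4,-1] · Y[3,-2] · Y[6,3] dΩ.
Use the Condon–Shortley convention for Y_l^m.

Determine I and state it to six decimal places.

0.000000

l₁+l₂+l₃=13 is odd: 3j(l;000)=0 ⇒ I=0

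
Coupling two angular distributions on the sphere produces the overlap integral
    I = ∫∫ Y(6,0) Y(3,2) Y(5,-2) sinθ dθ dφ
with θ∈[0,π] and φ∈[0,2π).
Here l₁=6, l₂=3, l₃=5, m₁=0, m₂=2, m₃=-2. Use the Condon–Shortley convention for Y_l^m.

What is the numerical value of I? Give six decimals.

Checks pass: Σm=0; 14 even; l₃=5∈[3,9].
(2·6+1)(2·3+1)(2·5+1) = 1001
Δ: 4! 8! 2! / 15! → 1/675675
sum: t=1:−1/8640 t=2:+1/2304 t=3:−1/8640 = 7/34560
3j²(6 3 5; 0 0 0) = Δ·Π!·Σ² = 7/429  (sign -1)
sum: t=3:−1/8640 t=4:+1/34560 = -1/11520
3j²(6 3 5; 0 2 -2) = Δ·Π!·Σ² = 3/143  (sign +1)
combine: 4πI² = 1001·7/429·3/143 = 49/143
take √, sign -1: I = -0.16512966

-0.165130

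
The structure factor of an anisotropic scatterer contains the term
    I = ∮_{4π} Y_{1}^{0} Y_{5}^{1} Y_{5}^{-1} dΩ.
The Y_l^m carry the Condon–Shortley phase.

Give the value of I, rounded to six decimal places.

Σlᵢ=11 odd — θ-integrand is odd under cosθ→−cosθ; I=0

0.000000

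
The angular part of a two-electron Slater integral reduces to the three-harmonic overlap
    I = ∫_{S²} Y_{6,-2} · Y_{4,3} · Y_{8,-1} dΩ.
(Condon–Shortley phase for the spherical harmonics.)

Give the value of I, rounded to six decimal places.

0.158791

m-sum 0 ✓  L=18 even ✓  2≤8≤10 ✓
Π(2lᵢ+1) = 13×9×17 = 1989
triangle coeff Δ(6,4,8) = 1/23279256
Σ_t [0,2]: t=0:+1/1658880 t=1:−1/518400 t=2:+1/1658880 = -1/1382400
(3j)²=504/46189 [(6 4 8; 0 0 0)], sign=-1
Σ_t [1,2]: t=1:−1/21772800 t=2:+1/4147200 = 17/87091200
(3j)²=119/8151 [(6 4 8; -2 3 -1)], sign=-1
⇒ 4πI² = 179928/567853
I = (+1)√(179928/567853/(4π)) = 0.15879122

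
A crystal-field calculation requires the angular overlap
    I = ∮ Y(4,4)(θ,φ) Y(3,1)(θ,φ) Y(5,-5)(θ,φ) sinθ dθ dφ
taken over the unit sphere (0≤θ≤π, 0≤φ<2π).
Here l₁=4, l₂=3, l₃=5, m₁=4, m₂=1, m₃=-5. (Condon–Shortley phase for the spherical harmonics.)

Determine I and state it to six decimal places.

Rules hold: Σm=0, L=12 even, 1≤5≤7.
N = 9·7·11 = 693
Δ = 2!·6!·4!/13! = 1/180180
Racah Σ t=0..2: t=0:+1/576 t=1:−1/144 t=2:+1/576 = -1/288
⇒ 3j(4 3 5; 0 0 0)² = 20/1001, sgn +1
Racah Σ t=0..0: t=0:+1/34560 = 1/34560
⇒ 3j(4 3 5; 4 1 -5)² = 14/429, sgn +1
4πI² = N·(3j₀)²·(3jₘ)² = 840/1859
I = +1·√(0.451856/4π) = 0.18962475

0.189625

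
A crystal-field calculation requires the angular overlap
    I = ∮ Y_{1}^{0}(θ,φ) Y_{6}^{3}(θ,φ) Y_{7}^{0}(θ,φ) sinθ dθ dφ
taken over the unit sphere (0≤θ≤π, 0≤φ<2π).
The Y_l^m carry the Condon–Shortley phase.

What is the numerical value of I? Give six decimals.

0.000000

0 + 3 + 0 = 3 ≠ 0: azimuthal integral kills it; I = 0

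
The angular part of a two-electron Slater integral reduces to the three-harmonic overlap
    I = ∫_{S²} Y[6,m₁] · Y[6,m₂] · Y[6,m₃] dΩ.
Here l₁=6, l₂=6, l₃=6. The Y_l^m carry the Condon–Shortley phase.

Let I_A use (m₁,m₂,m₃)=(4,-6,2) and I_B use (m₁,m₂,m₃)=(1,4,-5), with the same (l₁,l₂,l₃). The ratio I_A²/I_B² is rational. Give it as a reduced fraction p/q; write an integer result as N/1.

Shared (l₁,l₂,l₃)=(6,6,6): N and (l;000)² cancel in I_A²/I_B².
A: Δ = 6!·6!·6!/19! = 1/325909584; Racah Σ t=0..0: t=0:+1/24883200 = 1/24883200; ⇒ 3j(6 6 6; 4 -6 2)² = 70/4199, sgn +1
B: Δ = 6!·6!·6!/19! = 1/325909584; Racah Σ t=4..5: t=4:+1/4147200 t=5:−1/10368000 = 1/6912000; ⇒ 3j(6 6 6; 1 4 -5)² = 189/16796, sgn -1
I_A²/I_B² = (70/4199)/(189/16796) = 40/27

40/27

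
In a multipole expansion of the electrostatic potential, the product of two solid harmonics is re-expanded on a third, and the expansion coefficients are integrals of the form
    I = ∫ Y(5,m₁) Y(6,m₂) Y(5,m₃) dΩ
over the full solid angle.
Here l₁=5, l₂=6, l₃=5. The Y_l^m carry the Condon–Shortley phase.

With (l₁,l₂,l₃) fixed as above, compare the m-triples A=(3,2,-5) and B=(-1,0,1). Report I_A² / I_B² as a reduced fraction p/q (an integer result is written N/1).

Shared (l₁,l₂,l₃)=(5,6,5): N and (l;000)² cancel in I_A²/I_B².
A: Δ = 6!·4!·6!/17! = 1/28588560; Racah Σ t=2..2: t=2:+1/829440 = 1/829440; ⇒ 3j(5 6 5; 3 2 -5)² = 35/2431, sgn +1
B: Δ = 6!·4!·6!/17! = 1/28588560; Racah Σ t=2..6: t=2:+1/55296 t=3:−1/7776 t=4:+1/9216 t=5:−1/86400 t=6:+1/12441600 = -7/518400; ⇒ 3j(5 6 5; -1 0 1)² = 12/12155, sgn -1
I_A²/I_B² = (35/2431)/(12/12155) = 175/12

175/12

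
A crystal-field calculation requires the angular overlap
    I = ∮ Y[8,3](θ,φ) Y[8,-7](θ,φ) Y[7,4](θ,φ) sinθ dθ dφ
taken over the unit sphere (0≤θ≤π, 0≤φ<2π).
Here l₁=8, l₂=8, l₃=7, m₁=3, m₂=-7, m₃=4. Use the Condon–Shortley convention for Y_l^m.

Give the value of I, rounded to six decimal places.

0.000000

Σlᵢ=23 odd — θ-integrand is odd under cosθ→−cosθ; I=0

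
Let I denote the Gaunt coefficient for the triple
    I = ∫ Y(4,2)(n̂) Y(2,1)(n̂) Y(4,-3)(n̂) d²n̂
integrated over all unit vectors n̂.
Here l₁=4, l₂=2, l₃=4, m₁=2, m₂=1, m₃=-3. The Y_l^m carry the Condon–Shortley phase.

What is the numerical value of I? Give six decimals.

-0.187702

Checks pass: Σm=0; 10 even; l₃=4∈[2,6].
(2·4+1)(2·2+1)(2·4+1) = 405
Δ: 2! 6! 2! / 11! → 1/13860
sum: t=0:+1/192 t=1:−1/36 t=2:+1/192 = -5/288
3j²(4 2 4; 0 0 0) = Δ·Π!·Σ² = 20/693  (sign -1)
sum: t=1:−1/240 t=2:+1/1440 = -1/288
3j²(4 2 4; 2 1 -3) = Δ·Π!·Σ² = 5/132  (sign +1)
combine: 4πI² = 405·20/693·5/132 = 375/847
take √, sign -1: I = -0.18770204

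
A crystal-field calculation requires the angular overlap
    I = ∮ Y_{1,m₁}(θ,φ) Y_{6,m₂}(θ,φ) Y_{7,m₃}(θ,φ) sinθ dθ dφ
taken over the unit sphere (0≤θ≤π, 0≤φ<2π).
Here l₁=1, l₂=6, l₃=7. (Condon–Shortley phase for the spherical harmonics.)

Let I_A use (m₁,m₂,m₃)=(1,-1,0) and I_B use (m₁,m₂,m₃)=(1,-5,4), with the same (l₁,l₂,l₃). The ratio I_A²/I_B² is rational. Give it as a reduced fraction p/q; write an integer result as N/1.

l's match ⇒ only the (l;m) 3-j factors differ between A and B.
A: triangle coeff Δ(1,6,7) = 1/1365; Σ_t [0,0]: t=0:+1/1209600 = 1/1209600; (3j)²=1/65 [(1 6 7; 1 -1 0)], sign=-1
B: triangle coeff Δ(1,6,7) = 1/1365; Σ_t [0,0]: t=0:+1/79833600 = 1/79833600; (3j)²=1/455 [(1 6 7; 1 -5 4)], sign=-1
I_A²/I_B² = (1/65)/(1/455) = 7/1

7/1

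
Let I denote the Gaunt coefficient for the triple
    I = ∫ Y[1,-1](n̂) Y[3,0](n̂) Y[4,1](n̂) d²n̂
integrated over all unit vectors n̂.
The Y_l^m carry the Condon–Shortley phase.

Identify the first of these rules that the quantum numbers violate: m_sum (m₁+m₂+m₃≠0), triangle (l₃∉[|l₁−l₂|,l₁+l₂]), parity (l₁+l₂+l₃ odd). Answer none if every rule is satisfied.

azimuthal sum: -1 + 0 + 1 = 0  ✓
2 ≤ 4 ≤ 4 (triangle on l)  ✓
L = 1 + 3 + 4 = 8 (even)  ✓

none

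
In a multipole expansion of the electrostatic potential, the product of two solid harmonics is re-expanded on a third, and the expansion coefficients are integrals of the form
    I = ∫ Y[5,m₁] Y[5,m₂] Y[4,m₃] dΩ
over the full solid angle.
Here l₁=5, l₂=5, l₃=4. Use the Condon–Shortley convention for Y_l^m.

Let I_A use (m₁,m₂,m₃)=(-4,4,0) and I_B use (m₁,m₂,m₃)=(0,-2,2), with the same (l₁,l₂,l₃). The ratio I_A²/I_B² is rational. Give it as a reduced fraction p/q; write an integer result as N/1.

12/7

l's match ⇒ only the (l;m) 3-j factors differ between A and B.
A: triangle coeff Δ(5,5,4) = 1/3153150; Σ_t [5,6]: t=5:−1/69120 t=6:+1/25920 = 1/41472; (3j)²=2/143 [(5 5 4; -4 4 0)], sign=+1
B: triangle coeff Δ(5,5,4) = 1/3153150; Σ_t [1,3]: t=1:−1/11520 t=2:+1/1728 t=3:−1/3456 = 7/34560; (3j)²=7/858 [(5 5 4; 0 -2 2)], sign=+1
I_A²/I_B² = (2/143)/(7/858) = 12/7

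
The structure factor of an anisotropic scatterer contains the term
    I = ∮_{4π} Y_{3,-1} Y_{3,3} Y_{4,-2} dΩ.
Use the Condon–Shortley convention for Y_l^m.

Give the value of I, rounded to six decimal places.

Rules hold: Σm=0, L=10 even, 0≤4≤6.
N = 7·7·9 = 441
Δ = 2!·4!·4!/11! = 1/34650
Racah Σ t=0..2: t=0:+1/72 t=1:−1/16 t=2:+1/72 = -5/144
⇒ 3j(3 3 4; 0 0 0)² = 2/77, sgn -1
Racah Σ t=2..2: t=2:+1/192 = 1/192
⇒ 3j(3 3 4; -1 3 -2)² = 3/77, sgn +1
4πI² = N·(3j₀)²·(3jₘ)² = 54/121
I = -1·√(0.446281/4π) = -0.18845135

-0.188451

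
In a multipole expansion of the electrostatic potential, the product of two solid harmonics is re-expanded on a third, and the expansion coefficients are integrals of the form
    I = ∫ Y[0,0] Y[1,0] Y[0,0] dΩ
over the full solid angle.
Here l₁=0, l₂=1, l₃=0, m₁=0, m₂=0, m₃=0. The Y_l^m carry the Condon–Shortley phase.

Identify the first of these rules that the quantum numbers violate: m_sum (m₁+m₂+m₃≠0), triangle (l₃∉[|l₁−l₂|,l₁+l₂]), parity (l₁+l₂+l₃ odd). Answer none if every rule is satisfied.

Σmᵢ = 0  ✓
l₃∈[|l₁−l₂|,l₁+l₂]=[1,1], have l₃=0  ✗
Σlᵢ = 1 ⇒ odd

triangle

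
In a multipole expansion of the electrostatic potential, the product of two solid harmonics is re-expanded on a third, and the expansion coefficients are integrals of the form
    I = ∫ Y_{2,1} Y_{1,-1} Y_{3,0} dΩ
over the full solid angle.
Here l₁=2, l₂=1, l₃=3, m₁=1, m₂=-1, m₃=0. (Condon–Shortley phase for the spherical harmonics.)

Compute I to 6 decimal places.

0.143048

Checks pass: Σm=0; 6 even; l₃=3∈[1,3].
(2·2+1)(2·1+1)(2·3+1) = 105
Δ: 0! 4! 2! / 7! → 1/105
sum: t=0:+1/4 = 1/4
3j²(2 1 3; 0 0 0) = Δ·Π!·Σ² = 3/35  (sign -1)
sum: t=0:+1/12 = 1/12
3j²(2 1 3; 1 -1 0) = Δ·Π!·Σ² = 1/35  (sign -1)
combine: 4πI² = 105·3/35·1/35 = 9/35
take √, sign +1: I = 0.14304817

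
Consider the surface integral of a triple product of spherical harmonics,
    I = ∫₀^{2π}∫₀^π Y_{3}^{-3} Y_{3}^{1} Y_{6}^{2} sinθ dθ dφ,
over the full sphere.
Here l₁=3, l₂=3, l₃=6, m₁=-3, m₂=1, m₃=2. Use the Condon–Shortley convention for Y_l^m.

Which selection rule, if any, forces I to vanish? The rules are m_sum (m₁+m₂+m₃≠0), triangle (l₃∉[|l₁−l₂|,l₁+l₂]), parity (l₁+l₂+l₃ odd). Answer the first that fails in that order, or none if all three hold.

m₁+m₂+m₃ = -3 + 1 + 2 = 0  ✓
triangle: |3−3|=0 ≤ l₃=6 ≤ 3+3=6  ✓
parity: l₁+l₂+l₃ = 12 is even  ✓

none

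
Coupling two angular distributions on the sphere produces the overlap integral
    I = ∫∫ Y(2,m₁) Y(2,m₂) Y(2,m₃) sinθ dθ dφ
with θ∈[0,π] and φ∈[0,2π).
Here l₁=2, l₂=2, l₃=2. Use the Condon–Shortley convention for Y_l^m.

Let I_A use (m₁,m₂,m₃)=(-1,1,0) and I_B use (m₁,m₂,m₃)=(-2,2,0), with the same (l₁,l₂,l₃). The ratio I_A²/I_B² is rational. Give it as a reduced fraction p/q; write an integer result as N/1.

1/4

l's match ⇒ only the (l;m) 3-j factors differ between A and B.
A: triangle coeff Δ(2,2,2) = 1/630; Σ_t [1,2]: t=1:−1/4 t=2:+1/2 = 1/4; (3j)²=1/70 [(2 2 2; -1 1 0)], sign=+1
B: triangle coeff Δ(2,2,2) = 1/630; Σ_t [2,2]: t=2:+1/8 = 1/8; (3j)²=2/35 [(2 2 2; -2 2 0)], sign=+1
I_A²/I_B² = (1/70)/(2/35) = 1/4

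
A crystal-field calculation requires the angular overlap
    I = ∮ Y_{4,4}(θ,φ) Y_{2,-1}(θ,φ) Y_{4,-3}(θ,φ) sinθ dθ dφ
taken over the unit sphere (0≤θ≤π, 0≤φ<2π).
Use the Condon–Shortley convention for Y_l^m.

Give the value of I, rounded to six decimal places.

Checks pass: Σm=0; 10 even; l₃=4∈[2,6].
(2·4+1)(2·2+1)(2·4+1) = 405
Δ: 2! 6! 2! / 11! → 1/13860
sum: t=0:+1/192 t=1:−1/36 t=2:+1/192 = -5/288
3j²(4 2 4; 0 0 0) = Δ·Π!·Σ² = 20/693  (sign -1)
sum: t=0:+1/1440 = 1/1440
3j²(4 2 4; 4 -1 -3) = Δ·Π!·Σ² = 7/165  (sign -1)
combine: 4πI² = 405·20/693·7/165 = 60/121
take √, sign +1: I = 0.19864517

0.198645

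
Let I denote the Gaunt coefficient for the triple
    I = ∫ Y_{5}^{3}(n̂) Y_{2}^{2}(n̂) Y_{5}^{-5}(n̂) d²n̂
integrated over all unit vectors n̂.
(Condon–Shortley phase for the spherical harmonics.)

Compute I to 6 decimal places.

0.088588

m-sum 0 ✓  L=12 even ✓  3≤5≤7 ✓
Π(2lᵢ+1) = 11×5×11 = 605
triangle coeff Δ(5,2,5) = 1/38610
Σ_t [0,2]: t=0:+1/2880 t=1:−1/576 t=2:+1/2880 = -1/960
(3j)²=10/429 [(5 2 5; 0 0 0)], sign=+1
Σ_t [2,2]: t=2:+1/161280 = 1/161280
(3j)²=1/143 [(5 2 5; 3 2 -5)], sign=+1
⇒ 4πI² = 50/507
I = (+1)√(50/507/(4π)) = 0.08858824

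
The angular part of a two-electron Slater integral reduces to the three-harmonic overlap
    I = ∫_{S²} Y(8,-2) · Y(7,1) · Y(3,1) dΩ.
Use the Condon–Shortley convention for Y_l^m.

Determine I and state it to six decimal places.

0.115043

m-sum 0 ✓  L=18 even ✓  1≤3≤15 ✓
Π(2lᵢ+1) = 17×15×7 = 1785
triangle coeff Δ(8,7,3) = 1/5290740
Σ_t [5,7]: t=5:−1/7257600 t=6:+1/2073600 t=7:−1/7257600 = 1/4838400
(3j)²=252/20995 [(8 7 3; 0 0 0)], sign=-1
Σ_t [6,8]: t=6:+1/24883200 t=7:−1/3628800 t=8:+1/7741440 = -37/348364800
(3j)²=1369/176358 [(8 7 3; -2 1 1)], sign=-1
⇒ 4πI² = 172494/1037153
I = (+1)√(172494/1037153/(4π)) = 0.11504312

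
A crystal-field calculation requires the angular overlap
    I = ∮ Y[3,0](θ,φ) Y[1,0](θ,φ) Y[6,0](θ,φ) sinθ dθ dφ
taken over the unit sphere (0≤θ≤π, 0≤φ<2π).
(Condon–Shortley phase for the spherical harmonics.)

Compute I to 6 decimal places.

l₃=6 ∉ [2,4] — triangle fails ⇒ I = 0

0.000000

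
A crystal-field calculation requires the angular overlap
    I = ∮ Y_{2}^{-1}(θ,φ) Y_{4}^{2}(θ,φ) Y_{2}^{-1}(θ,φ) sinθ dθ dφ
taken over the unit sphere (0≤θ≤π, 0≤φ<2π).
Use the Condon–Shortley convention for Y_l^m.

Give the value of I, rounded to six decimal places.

Rules hold: Σm=0, L=8 even, 2≤2≤6.
N = 5·9·5 = 225
Δ = 4!·0!·4!/9! = 1/630
Racah Σ t=2..2: t=2:+1/16 = 1/16
⇒ 3j(2 4 2; 0 0 0)² = 2/35, sgn +1
Racah Σ t=3..3: t=3:−1/36 = -1/36
⇒ 3j(2 4 2; -1 2 -1)² = 4/63, sgn +1
4πI² = N·(3j₀)²·(3jₘ)² = 40/49
I = +1·√(0.816327/4π) = 0.25487487

0.254875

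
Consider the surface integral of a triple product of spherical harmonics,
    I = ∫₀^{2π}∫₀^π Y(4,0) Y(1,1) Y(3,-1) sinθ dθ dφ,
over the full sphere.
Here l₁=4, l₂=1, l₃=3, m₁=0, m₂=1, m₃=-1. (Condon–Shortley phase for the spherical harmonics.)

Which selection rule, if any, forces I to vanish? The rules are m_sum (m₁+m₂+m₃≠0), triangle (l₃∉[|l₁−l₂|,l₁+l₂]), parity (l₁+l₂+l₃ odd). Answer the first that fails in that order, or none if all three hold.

Σmᵢ = 0  ✓
l₃∈[|l₁−l₂|,l₁+l₂]=[3,5], have l₃=3  ✓
Σlᵢ = 8 ⇒ even  ✓

none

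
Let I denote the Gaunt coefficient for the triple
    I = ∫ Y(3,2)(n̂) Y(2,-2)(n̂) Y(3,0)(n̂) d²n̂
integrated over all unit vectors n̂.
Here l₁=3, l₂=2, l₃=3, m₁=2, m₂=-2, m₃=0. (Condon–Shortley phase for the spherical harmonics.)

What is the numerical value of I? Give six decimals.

-0.188063

m-sum 0 ✓  L=8 even ✓  1≤3≤5 ✓
Π(2lᵢ+1) = 7×5×7 = 245
triangle coeff Δ(3,2,3) = 1/3780
Σ_t [0,2]: t=0:+1/24 t=1:−1/4 t=2:+1/24 = -1/6
(3j)²=4/105 [(3 2 3; 0 0 0)], sign=+1
Σ_t [0,0]: t=0:+1/24 = 1/24
(3j)²=1/21 [(3 2 3; 2 -2 0)], sign=-1
⇒ 4πI² = 4/9
I = (-1)√(4/9/(4π)) = -0.18806319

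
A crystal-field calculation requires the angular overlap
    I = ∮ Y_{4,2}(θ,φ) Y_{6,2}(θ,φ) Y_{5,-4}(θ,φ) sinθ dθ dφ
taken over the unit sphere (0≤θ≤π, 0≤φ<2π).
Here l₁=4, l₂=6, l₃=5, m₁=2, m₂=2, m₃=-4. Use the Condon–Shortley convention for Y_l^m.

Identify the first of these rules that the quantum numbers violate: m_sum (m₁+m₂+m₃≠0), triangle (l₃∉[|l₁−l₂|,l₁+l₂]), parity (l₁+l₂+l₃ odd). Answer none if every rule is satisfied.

azimuthal sum: 2 + 2 − 4 = 0  ✓
2 ≤ 5 ≤ 10 (triangle on l)  ✓
L = 4 + 6 + 5 = 15 (odd)  ✗

parity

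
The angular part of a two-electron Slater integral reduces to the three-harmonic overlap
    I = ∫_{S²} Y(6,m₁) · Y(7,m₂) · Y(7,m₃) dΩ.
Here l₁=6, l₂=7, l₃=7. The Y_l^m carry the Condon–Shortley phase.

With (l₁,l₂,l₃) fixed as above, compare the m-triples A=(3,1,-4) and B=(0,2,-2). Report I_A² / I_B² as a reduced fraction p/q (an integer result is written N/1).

Same 6,7,7: normalisation and zero-m 3j drop out of the ratio.
A: Δ: 6! 6! 8! / 21! → 1/2444321880; sum: t=0:+1/1045094400 t=1:−1/29030400 t=2:+1/8294400 t=3:−1/18662400 = 1/29859840; 3j²(6 7 7; 3 1 -4) = Δ·Π!·Σ² = 175/25194  (sign -1)
B: Δ: 6! 6! 8! / 21! → 1/2444321880; sum: t=1:−1/580608000 t=2:+1/11612160 t=3:−1/1866240 t=4:+1/1658880 t=5:−1/8294400 t=6:+1/373248000 = 1/29859840; 3j²(6 7 7; 0 2 -2) = Δ·Π!·Σ² = 125/277134  (sign -1)
I_A²/I_B² = (175/25194)/(125/277134) = 77/5

77/5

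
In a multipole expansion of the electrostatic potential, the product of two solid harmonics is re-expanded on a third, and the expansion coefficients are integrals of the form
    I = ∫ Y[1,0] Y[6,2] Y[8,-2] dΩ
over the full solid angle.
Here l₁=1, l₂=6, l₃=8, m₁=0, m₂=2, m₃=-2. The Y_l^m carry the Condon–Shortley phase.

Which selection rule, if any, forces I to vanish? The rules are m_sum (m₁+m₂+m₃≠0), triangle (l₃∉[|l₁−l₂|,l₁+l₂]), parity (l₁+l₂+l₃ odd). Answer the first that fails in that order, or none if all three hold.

triangle

Σmᵢ = 0  ✓
l₃∈[|l₁−l₂|,l₁+l₂]=[5,7], have l₃=8  ✗
Σlᵢ = 15 ⇒ odd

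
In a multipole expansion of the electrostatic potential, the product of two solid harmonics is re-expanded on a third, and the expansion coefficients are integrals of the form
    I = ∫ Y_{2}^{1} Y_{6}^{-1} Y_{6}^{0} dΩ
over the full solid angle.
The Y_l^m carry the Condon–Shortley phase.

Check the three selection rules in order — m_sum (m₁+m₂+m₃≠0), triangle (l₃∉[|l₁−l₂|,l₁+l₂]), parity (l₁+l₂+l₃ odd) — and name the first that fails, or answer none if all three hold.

m₁+m₂+m₃ = 1 − 1 + 0 = 0  ✓
triangle: |2−6|=4 ≤ l₃=6 ≤ 2+6=8  ✓
parity: l₁+l₂+l₃ = 14 is even  ✓

none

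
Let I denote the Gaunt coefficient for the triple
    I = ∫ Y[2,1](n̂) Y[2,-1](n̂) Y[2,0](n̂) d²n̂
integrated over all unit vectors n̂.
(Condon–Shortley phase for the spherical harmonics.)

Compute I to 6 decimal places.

m-sum 0 ✓  L=6 even ✓  0≤2≤4 ✓
Π(2lᵢ+1) = 5×5×5 = 125
triangle coeff Δ(2,2,2) = 1/630
Σ_t [0,2]: t=0:+1/8 t=1:−1/1 t=2:+1/8 = -3/4
(3j)²=2/35 [(2 2 2; 0 0 0)], sign=-1
Σ_t [0,1]: t=0:+1/2 t=1:−1/4 = 1/4
(3j)²=1/70 [(2 2 2; 1 -1 0)], sign=+1
⇒ 4πI² = 5/49
I = (-1)√(5/49/(4π)) = -0.09011188

-0.090112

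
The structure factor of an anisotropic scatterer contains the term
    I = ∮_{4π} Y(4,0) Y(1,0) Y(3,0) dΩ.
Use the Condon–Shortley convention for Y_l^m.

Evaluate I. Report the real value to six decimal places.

m-sum 0 ✓  L=8 even ✓  3≤3≤5 ✓
Π(2lᵢ+1) = 9×3×7 = 189
triangle coeff Δ(4,1,3) = 1/252
Σ_t [1,1]: t=1:−1/36 = -1/36
(3j)²=4/63 [(4 1 3; 0 0 0)], sign=+1
(m-triple is (0,0,0) — same symbol as above.)
⇒ 4πI² = 16/21
I = (+1)√(16/21/(4π)) = 0.24623252

0.246233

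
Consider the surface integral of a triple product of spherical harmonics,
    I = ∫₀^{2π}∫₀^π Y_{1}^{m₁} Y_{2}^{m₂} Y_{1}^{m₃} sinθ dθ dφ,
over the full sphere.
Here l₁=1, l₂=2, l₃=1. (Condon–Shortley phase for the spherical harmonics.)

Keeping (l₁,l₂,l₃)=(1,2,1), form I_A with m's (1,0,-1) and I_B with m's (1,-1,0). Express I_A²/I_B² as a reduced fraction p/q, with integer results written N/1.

1/3

Same 1,2,1: normalisation and zero-m 3j drop out of the ratio.
A: Δ: 2! 0! 2! / 5! → 1/30; sum: t=0:+1/4 = 1/4; 3j²(1 2 1; 1 0 -1) = Δ·Π!·Σ² = 1/30  (sign +1)
B: Δ: 2! 0! 2! / 5! → 1/30; sum: t=0:+1/2 = 1/2; 3j²(1 2 1; 1 -1 0) = Δ·Π!·Σ² = 1/10  (sign -1)
I_A²/I_B² = (1/30)/(1/10) = 1/3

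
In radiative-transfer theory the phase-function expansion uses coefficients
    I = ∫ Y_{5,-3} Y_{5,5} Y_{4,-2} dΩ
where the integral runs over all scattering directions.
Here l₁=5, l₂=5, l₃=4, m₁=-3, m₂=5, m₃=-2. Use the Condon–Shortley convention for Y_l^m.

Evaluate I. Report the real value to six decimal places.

Checks pass: Σm=0; 14 even; l₃=4∈[0,10].
(2·5+1)(2·5+1)(2·4+1) = 1089
Δ: 6! 4! 4! / 15! → 1/3153150
sum: t=1:−1/69120 t=2:+1/1728 t=3:−1/576 t=4:+1/1728 t=5:−1/69120 = -7/11520
3j²(5 5 4; 0 0 0) = Δ·Π!·Σ² = 2/143  (sign -1)
sum: t=6:+1/69120 = 1/69120
3j²(5 5 4; -3 5 -2) = Δ·Π!·Σ² = 4/143  (sign +1)
combine: 4πI² = 1089·2/143·4/143 = 72/169
take √, sign -1: I = -0.18412721

-0.184127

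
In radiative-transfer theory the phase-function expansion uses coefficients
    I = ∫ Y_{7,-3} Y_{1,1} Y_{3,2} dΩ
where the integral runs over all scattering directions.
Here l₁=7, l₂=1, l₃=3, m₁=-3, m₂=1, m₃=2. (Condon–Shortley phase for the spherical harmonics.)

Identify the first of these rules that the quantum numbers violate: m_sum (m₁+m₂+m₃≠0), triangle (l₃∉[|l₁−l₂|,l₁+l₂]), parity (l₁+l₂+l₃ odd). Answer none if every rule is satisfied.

triangle

m₁+m₂+m₃ = -3 + 1 + 2 = 0  ✓
triangle: |7−1|=6 ≤ l₃=3 ≤ 7+1=8  ✗
parity: l₁+l₂+l₃ = 11 is odd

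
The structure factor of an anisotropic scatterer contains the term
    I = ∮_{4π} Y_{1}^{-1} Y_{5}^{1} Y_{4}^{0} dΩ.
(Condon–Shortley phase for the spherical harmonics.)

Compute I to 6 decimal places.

-0.190188

Checks pass: Σm=0; 10 even; l₃=4∈[4,6].
(2·1+1)(2·5+1)(2·4+1) = 297
Δ: 2! 0! 8! / 11! → 1/495
sum: t=1:−1/576 = -1/576
3j²(1 5 4; 0 0 0) = Δ·Π!·Σ² = 5/99  (sign -1)
sum: t=2:+1/1152 = 1/1152
3j²(1 5 4; -1 1 0) = Δ·Π!·Σ² = 1/33  (sign +1)
combine: 4πI² = 297·5/99·1/33 = 5/11
take √, sign -1: I = -0.19018827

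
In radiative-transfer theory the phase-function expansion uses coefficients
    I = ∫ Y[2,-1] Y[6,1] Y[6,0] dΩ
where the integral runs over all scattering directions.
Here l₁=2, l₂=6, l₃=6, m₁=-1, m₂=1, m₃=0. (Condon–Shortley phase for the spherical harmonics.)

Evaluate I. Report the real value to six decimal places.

Rules hold: Σm=0, L=14 even, 4≤6≤8.
N = 5·13·13 = 845
Δ = 2!·2!·10!/15! = 1/90090
Racah Σ t=0..2: t=0:+1/69120 t=1:−1/14400 t=2:+1/69120 = -7/172800
⇒ 3j(2 6 6; 0 0 0)² = 14/715, sgn -1
Racah Σ t=1..2: t=1:−1/34560 t=2:+1/28800 = 1/172800
⇒ 3j(2 6 6; -1 1 0)² = 1/1430, sgn +1
4πI² = N·(3j₀)²·(3jₘ)² = 7/605
I = -1·√(0.0115702/4π) = -0.03034355

-0.030344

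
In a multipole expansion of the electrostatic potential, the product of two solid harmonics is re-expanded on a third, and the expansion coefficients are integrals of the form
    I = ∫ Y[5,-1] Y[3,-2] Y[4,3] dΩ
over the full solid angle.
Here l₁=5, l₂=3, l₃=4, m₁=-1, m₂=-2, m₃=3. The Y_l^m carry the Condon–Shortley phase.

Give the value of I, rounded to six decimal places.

m-sum 0 ✓  L=12 even ✓  2≤4≤8 ✓
Π(2lᵢ+1) = 11×7×9 = 693
triangle coeff Δ(5,3,4) = 1/180180
Σ_t [1,3]: t=1:−1/576 t=2:+1/144 t=3:−1/576 = 1/288
(3j)²=20/1001 [(5 3 4; 0 0 0)], sign=+1
Σ_t [0,1]: t=0:+1/17280 t=1:−1/1440 = -11/17280
(3j)²=11/468 [(5 3 4; -1 -2 3)], sign=+1
⇒ 4πI² = 55/169
I = (+1)√(55/169/(4π)) = 0.16092854

0.160929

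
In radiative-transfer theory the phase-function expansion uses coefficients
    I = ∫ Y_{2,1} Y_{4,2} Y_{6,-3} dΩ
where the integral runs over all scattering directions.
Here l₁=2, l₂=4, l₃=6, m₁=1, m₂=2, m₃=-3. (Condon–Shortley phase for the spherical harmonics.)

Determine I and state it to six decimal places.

m-sum 0 ✓  L=12 even ✓  2≤6≤6 ✓
Π(2lᵢ+1) = 5×9×13 = 585
triangle coeff Δ(2,4,6) = 1/6435
Σ_t [0,0]: t=0:+1/2304 = 1/2304
(3j)²=5/143 [(2 4 6; 0 0 0)], sign=+1
Σ_t [0,0]: t=0:+1/8640 = 1/8640
(3j)²=28/715 [(2 4 6; 1 2 -3)], sign=-1
⇒ 4πI² = 1260/1573
I = (-1)√(1260/1573/(4π)) = -0.25247360

-0.252474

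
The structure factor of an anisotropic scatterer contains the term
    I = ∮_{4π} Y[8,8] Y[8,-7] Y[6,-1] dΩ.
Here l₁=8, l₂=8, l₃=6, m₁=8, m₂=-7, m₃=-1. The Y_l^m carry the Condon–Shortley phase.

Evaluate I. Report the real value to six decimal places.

0.150838

Rules hold: Σm=0, L=22 even, 0≤6≤16.
N = 17·17·13 = 3757
Δ = 10!·6!·6!/23! = 1/13742520792
Racah Σ t=2..8: t=2:+1/41803776000 t=3:−1/435456000 t=4:+1/39813120 t=5:−1/18662400 t=6:+1/39813120 t=7:−1/435456000 t=8:+1/41803776000 = -11/1393459200
⇒ 3j(8 8 6; 0 0 0)² = 600/96577, sgn -1
Racah Σ t=0..0: t=0:+1/313528320000 = 1/313528320000
⇒ 3j(8 8 6; 8 -7 -1)² = 91/7429, sgn -1
4πI² = N·(3j₀)²·(3jₘ)² = 54600/190969
I = +1·√(0.28591/4π) = 0.15083772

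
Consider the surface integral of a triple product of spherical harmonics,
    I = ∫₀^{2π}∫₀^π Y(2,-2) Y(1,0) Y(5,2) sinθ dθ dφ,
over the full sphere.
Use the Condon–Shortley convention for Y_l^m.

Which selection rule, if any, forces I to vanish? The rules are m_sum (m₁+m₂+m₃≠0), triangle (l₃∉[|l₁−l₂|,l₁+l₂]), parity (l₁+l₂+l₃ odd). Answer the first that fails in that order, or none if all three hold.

Σmᵢ = 0  ✓
l₃∈[|l₁−l₂|,l₁+l₂]=[1,3], have l₃=5  ✗
Σlᵢ = 8 ⇒ even

triangle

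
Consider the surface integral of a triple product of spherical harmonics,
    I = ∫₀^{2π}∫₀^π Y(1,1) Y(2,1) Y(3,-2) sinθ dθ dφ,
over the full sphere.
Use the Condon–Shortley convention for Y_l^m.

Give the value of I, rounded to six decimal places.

m-sum 0 ✓  L=6 even ✓  1≤3≤3 ✓
Π(2lᵢ+1) = 3×5×7 = 105
triangle coeff Δ(1,2,3) = 1/105
Σ_t [0,0]: t=0:+1/4 = 1/4
(3j)²=3/35 [(1 2 3; 0 0 0)], sign=-1
Σ_t [0,0]: t=0:+1/12 = 1/12
(3j)²=2/21 [(1 2 3; 1 1 -2)], sign=-1
⇒ 4πI² = 6/7
I = (+1)√(6/7/(4π)) = 0.26116903

0.261169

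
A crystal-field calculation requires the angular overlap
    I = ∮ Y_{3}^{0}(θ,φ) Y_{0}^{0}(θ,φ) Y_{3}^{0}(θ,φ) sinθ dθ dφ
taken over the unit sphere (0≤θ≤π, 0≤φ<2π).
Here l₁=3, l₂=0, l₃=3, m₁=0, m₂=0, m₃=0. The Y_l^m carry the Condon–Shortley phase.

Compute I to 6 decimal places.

0.282095

Rules hold: Σm=0, L=6 even, 3≤3≤3.
N = 7·1·7 = 49
Δ = 0!·6!·0!/7! = 1/7
Racah Σ t=0..0: t=0:+1/36 = 1/36
⇒ 3j(3 0 3; 0 0 0)² = 1/7, sgn -1
(m-triple is (0,0,0) — same symbol as above.)
4πI² = N·(3j₀)²·(3jₘ)² = 1/1
I = +1·√(1/4π) = 0.28209479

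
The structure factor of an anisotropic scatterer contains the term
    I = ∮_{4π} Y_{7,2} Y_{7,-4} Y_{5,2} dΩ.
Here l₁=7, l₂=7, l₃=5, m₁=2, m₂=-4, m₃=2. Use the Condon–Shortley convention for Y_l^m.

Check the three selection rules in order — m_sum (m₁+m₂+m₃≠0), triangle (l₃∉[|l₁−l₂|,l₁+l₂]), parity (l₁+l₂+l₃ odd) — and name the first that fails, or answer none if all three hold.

Σmᵢ = 0  ✓
l₃∈[|l₁−l₂|,l₁+l₂]=[0,14], have l₃=5  ✓
Σlᵢ = 19 ⇒ odd  ✗

parity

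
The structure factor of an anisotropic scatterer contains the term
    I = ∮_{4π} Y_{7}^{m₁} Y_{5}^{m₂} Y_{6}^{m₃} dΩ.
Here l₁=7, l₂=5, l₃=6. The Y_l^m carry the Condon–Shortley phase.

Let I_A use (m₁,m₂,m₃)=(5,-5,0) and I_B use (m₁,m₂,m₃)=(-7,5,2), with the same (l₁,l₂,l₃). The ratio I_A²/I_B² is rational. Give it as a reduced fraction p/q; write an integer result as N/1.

60/13

Same 7,5,6: normalisation and zero-m 3j drop out of the ratio.
A: Δ: 6! 8! 4! / 19! → 1/174594420; sum: t=0:+1/24883200 = 1/24883200; 3j²(7 5 6; 5 -5 0) = Δ·Π!·Σ² = 70/4199  (sign +1)
B: Δ: 6! 8! 4! / 19! → 1/174594420; sum: t=6:+1/696729600 = 1/696729600; 3j²(7 5 6; -7 5 2) = Δ·Π!·Σ² = 7/1938  (sign +1)
I_A²/I_B² = (70/4199)/(7/1938) = 60/13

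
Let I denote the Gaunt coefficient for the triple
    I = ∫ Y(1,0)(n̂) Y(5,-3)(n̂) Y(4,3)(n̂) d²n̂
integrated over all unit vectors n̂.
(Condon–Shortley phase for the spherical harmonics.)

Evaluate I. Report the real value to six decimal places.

Checks pass: Σm=0; 10 even; l₃=4∈[4,6].
(2·1+1)(2·5+1)(2·4+1) = 297
Δ: 2! 0! 8! / 11! → 1/495
sum: t=1:−1/576 = -1/576
3j²(1 5 4; 0 0 0) = Δ·Π!·Σ² = 5/99  (sign -1)
sum: t=1:−1/5040 = -1/5040
3j²(1 5 4; 0 -3 3) = Δ·Π!·Σ² = 16/495  (sign +1)
combine: 4πI² = 297·5/99·16/495 = 16/33
take √, sign -1: I = -0.19642560

-0.196426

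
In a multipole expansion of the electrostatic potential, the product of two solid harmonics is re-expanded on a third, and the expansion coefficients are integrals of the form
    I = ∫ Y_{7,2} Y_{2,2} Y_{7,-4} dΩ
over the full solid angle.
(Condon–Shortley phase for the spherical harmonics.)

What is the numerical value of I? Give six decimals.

m-sum 0 ✓  L=16 even ✓  5≤7≤9 ✓
Π(2lᵢ+1) = 15×5×15 = 1125
triangle coeff Δ(7,2,7) = 1/185640
Σ_t [0,2]: t=0:+1/2419200 t=1:−1/518400 t=2:+1/2419200 = -1/907200
(3j)²=56/3315 [(7 2 7; 0 0 0)], sign=+1
Σ_t [2,2]: t=2:+1/8709120 = 1/8709120
(3j)²=55/3094 [(7 2 7; 2 2 -4)], sign=-1
⇒ 4πI² = 16500/48841
I = (-1)√(16500/48841/(4π)) = -0.16396259

-0.163963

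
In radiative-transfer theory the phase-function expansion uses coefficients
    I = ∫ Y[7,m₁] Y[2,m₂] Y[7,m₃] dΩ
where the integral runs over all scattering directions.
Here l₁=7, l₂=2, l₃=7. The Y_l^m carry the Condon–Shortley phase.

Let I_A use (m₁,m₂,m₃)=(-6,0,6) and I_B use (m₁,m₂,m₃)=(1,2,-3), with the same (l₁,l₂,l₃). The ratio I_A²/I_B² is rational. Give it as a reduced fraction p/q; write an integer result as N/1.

1352/2025

Same 7,2,7: normalisation and zero-m 3j drop out of the ratio.
A: Δ: 2! 12! 2! / 17! → 1/185640; sum: t=1:−1/479001600 t=2:+1/159667200 = 1/239500800; 3j²(7 2 7; -6 0 6) = Δ·Π!·Σ² = 26/1785  (sign -1)
B: Δ: 2! 12! 2! / 17! → 1/185640; sum: t=2:+1/3870720 = 1/3870720; 3j²(7 2 7; 1 2 -3) = Δ·Π!·Σ² = 135/6188  (sign +1)
I_A²/I_B² = (26/1785)/(135/6188) = 1352/2025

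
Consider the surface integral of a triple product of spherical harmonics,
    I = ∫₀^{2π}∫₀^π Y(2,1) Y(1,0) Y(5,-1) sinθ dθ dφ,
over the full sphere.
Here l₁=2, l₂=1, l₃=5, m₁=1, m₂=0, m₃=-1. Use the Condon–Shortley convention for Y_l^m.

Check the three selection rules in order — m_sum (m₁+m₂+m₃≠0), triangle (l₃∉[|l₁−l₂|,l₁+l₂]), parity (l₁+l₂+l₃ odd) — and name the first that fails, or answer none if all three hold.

m₁+m₂+m₃ = 1 + 0 − 1 = 0  ✓
triangle: |2−1|=1 ≤ l₃=5 ≤ 2+1=3  ✗
parity: l₁+l₂+l₃ = 8 is even

triangle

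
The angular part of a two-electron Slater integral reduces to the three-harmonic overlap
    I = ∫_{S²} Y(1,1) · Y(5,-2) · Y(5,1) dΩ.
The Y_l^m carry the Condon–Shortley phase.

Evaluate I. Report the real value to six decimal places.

Σlᵢ=11 odd — θ-integrand is odd under cosθ→−cosθ; I=0

0.000000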